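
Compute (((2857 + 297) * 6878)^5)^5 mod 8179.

2857 + 297 = 3154
3154 * 6878 = 21693212 ≡ 2504 (mod 8179)
(2504)^5 ≡ 6276 (mod 8179)
(6276)^5 ≡ 29 (mod 8179)

29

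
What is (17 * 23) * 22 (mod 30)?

22

17 * 23 = 391 ≡ 1 (mod 30)
1 * 22 = 22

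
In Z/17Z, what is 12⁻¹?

10

Apply the Euclidean algorithm and back-substitute:
17 = 1*12 + 5
12 = 2*5 + 2
5 = 2*2 + 1
2 = 2*1 + 0
gcd(12, 17) = 1, so the inverse exists.
Bézout: 1 = 5*17 − 7*12.
So 12⁻¹ ≡ −7 ≡ 10 (mod 17).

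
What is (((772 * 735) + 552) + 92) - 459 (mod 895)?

175

772 * 735 = 567420 ≡ 885 (mod 895)
885 + 552 = 1437 ≡ 542 (mod 895)
542 + 92 = 634
634 - 459 = 175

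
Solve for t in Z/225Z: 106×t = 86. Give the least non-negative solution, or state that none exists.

56

gcd(106, 225) = 1, so a unique solution mod 225 exists.
106⁻¹ ≡ 121 (mod 225).
t ≡ 121×86 ≡ 56 (mod 225).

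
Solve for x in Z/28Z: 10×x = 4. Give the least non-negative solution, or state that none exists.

6

gcd(10, 28) = 2, and 2 | 4, so solutions exist.
Divide through by 2: 5×x mod 14 = 2.
5⁻¹ ≡ 3 (mod 14).
x ≡ 3×2 ≡ 6 (mod 14).
The smallest non-negative solution is x = 6.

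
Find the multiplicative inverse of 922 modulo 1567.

396

By the extended Euclidean algorithm:
1567 = 1·922 + 645
922 = 1·645 + 277
645 = 2·277 + 91
277 = 3·91 + 4
91 = 22·4 + 3
4 = 1·3 + 1
3 = 3·1 + 0
gcd(922, 1567) = 1, so the inverse exists.
Back-substitute for 1:
1 = 1·4 − 1·3
  = −1·91 + 23·4
  = 23·277 − 70·91
  = −70·645 + 163·277
  = 163·922 − 233·645
  = −233·1567 + 396·922
So 922⁻¹ ≡ 396 (mod 1567).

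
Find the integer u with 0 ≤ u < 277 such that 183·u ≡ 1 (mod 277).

277 = 1·183 + 94
183 = 1·94 + 89
94 = 1·89 + 5
89 = 17·5 + 4
5 = 1·4 + 1
4 = 4·1 + 0
gcd(183, 277) = 1, so the inverse exists.
Back-substitute for 1:
1 = 1·5 − 1·4
  = −1·89 + 18·5
  = 18·94 − 19·89
  = −19·183 + 37·94
  = 37·277 − 56·183
So 183⁻¹ ≡ −56 ≡ 221 (mod 277).

221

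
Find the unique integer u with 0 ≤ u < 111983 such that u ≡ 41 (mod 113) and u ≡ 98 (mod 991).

49648

113⁻¹ mod 991: 113*877 ≡ 1 (mod 991), so 113⁻¹ ≡ 877.
u = 41 + 113*((98 − 41)*877 mod 991) = 41 + 113*439 = 49648.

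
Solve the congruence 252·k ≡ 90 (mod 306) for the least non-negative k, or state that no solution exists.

gcd(252, 306) = 18, and 18 | 90, so solutions exist.
Divide through by 18: 14·k ≡ 5 mod 17.
14⁻¹ ≡ 11 (mod 17).
k ≡ 11·5 ≡ 4 (mod 17).
The smallest non-negative solution is k = 4.

4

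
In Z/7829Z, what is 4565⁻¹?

3063

Apply the Euclidean algorithm and back-substitute:
7829 = 1*4565 + 3264
4565 = 1*3264 + 1301
3264 = 2*1301 + 662
1301 = 1*662 + 639
662 = 1*639 + 23
639 = 27*23 + 18
23 = 1*18 + 5
18 = 3*5 + 3
5 = 1*3 + 2
3 = 1*2 + 1
2 = 2*1 + 0
gcd(4565, 7829) = 1, so the inverse exists.
Back-substitute for 1:
1 = 1*3 − 1*2
  = −1*5 + 2*3
  = 2*18 − 7*5
  = −7*23 + 9*18
  = 9*639 − 250*23
  = −250*662 + 259*639
  = 259*1301 − 509*662
  = −509*3264 + 1277*1301
  = 1277*4565 − 1786*3264
  = −1786*7829 + 3063*4565
So 4565⁻¹ ≡ 3063 (mod 7829).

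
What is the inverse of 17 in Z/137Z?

129

137 = 8*17 + 1
17 = 17*1 + 0
gcd(17, 137) = 1, so the inverse exists.
Bézout: 1 = 1*137 − 8*17.
So 17⁻¹ ≡ −8 ≡ 129 (mod 137).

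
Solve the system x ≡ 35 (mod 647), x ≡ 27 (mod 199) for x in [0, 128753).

108084

647⁻¹ mod 199: 647×4 ≡ 1 (mod 199), so 647⁻¹ ≡ 4.
x = 35 + 647×((27 − 35)×4 mod 199) = 35 + 647×167 = 108084.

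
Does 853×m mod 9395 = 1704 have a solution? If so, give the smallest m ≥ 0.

7833

gcd(853, 9395) = 1, so a unique solution mod 9395 exists.
853⁻¹ ≡ 782 (mod 9395).
m ≡ 782×1704 ≡ 7833 (mod 9395).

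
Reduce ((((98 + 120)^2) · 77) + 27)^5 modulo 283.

98 + 120 = 218
(218)^2 ≡ 263 (mod 283)
263 · 77 = 20251 ≡ 158 (mod 283)
158 + 27 = 185
(185)^5 ≡ 227 (mod 283)

227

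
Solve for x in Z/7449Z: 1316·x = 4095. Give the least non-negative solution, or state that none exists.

7254

gcd(1316, 7449) = 1, so a unique solution mod 7449 exists.
1316⁻¹ ≡ 5066 (mod 7449).
x ≡ 5066·4095 ≡ 7254 (mod 7449).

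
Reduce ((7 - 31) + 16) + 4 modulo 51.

7 - 31 = -24 ≡ 27 (mod 51)
27 + 16 = 43
43 + 4 = 47

47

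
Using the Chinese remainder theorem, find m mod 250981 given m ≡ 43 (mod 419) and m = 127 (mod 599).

133704

419⁻¹ mod 599: 419×396 ≡ 1 (mod 599), so 419⁻¹ ≡ 396.
m = 43 + 419×((127 − 43)×396 mod 599) = 43 + 419×319 = 133704.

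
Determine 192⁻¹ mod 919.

426

919 = 4*192 + 151
192 = 1*151 + 41
151 = 3*41 + 28
41 = 1*28 + 13
28 = 2*13 + 2
13 = 6*2 + 1
2 = 2*1 + 0
gcd(192, 919) = 1, so the inverse exists.
Back-substitute for 1:
1 = 1*13 − 6*2
  = −6*28 + 13*13
  = 13*41 − 19*28
  = −19*151 + 70*41
  = 70*192 − 89*151
  = −89*919 + 426*192
So 192⁻¹ ≡ 426 (mod 919).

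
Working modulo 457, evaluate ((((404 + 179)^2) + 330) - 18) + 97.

404 + 179 = 583 ≡ 126 (mod 457)
(126)^2 ≡ 338 (mod 457)
338 + 330 = 668 ≡ 211 (mod 457)
211 - 18 = 193
193 + 97 = 290

290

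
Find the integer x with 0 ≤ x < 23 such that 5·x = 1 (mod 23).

Apply the Euclidean algorithm and back-substitute:
23 = 4*5 + 3
5 = 1*3 + 2
3 = 1*2 + 1
2 = 2*1 + 0
gcd(5, 23) = 1, so the inverse exists.
Back-substitute for 1:
1 = 1*3 − 1*2
  = −1*5 + 2*3
  = 2*23 − 9*5
So 5⁻¹ ≡ −9 ≡ 14 (mod 23).

14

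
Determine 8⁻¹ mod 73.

64

Run the extended Euclidean algorithm:
73 = 9*8 + 1
8 = 8*1 + 0
gcd(8, 73) = 1, so the inverse exists.
Bézout: 1 = 1*73 − 9*8.
So 8⁻¹ ≡ −9 ≡ 64 (mod 73).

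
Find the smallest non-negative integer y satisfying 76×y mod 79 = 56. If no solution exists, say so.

gcd(76, 79) = 1, so a unique solution mod 79 exists.
76⁻¹ ≡ 26 (mod 79).
y ≡ 26×56 ≡ 34 (mod 79).

34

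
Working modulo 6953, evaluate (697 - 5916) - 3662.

5025

697 - 5916 = -5219 ≡ 1734 (mod 6953)
1734 - 3662 = -1928 ≡ 5025 (mod 6953)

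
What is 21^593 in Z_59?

By square-and-multiply:
21^1 ≡ 21 (mod 59)
21^2 ≡ 21^2 = 441 ≡ 28 (mod 59)
21^4 ≡ 28^2 = 784 ≡ 17 (mod 59)
21^8 ≡ 17^2 = 289 ≡ 53 (mod 59)
21^16 ≡ 53^2 = 2809 ≡ 36 (mod 59)
21^32 ≡ 36^2 = 1296 ≡ 57 (mod 59)
21^64 ≡ 57^2 = 3249 ≡ 4 (mod 59)
21^128 ≡ 4^2 = 16 (mod 59)
21^256 ≡ 16^2 = 256 ≡ 20 (mod 59)
21^512 ≡ 20^2 = 400 ≡ 46 (mod 59)
21^593 = 21^512 * 21^64 * 21^16 * 21^1 ≡ 46 * 4 * 36 * 21 (mod 59).
Accumulate the product:
46 * 4 = 184 ≡ 7
7 * 36 = 252 ≡ 16
16 * 21 = 336 ≡ 41

41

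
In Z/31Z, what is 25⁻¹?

By the extended Euclidean algorithm:
31 = 1*25 + 6
25 = 4*6 + 1
6 = 6*1 + 0
gcd(25, 31) = 1, so the inverse exists.
Bézout: 1 = −4*31 + 5*25.
So 25⁻¹ ≡ 5 (mod 31).

5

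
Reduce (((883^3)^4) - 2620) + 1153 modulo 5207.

1885

(883)^3 ≡ 1054 (mod 5207)
(1054)^4 ≡ 3352 (mod 5207)
3352 - 2620 = 732
732 + 1153 = 1885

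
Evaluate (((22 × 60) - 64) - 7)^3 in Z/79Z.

22 × 60 = 1320 ≡ 56 (mod 79)
56 - 64 = -8 ≡ 71 (mod 79)
71 - 7 = 64
(64)^3 ≡ 22 (mod 79)

22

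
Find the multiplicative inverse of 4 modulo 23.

Run the extended Euclidean algorithm:
23 = 5×4 + 3
4 = 1×3 + 1
3 = 3×1 + 0
gcd(4, 23) = 1, so the inverse exists.
Bézout: 1 = −1×23 + 6×4.
So 4⁻¹ ≡ 6 (mod 23).

6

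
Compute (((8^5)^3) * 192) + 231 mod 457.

(8)^5 ≡ 321 (mod 457)
(321)^3 ≡ 329 (mod 457)
329 * 192 = 63168 ≡ 102 (mod 457)
102 + 231 = 333

333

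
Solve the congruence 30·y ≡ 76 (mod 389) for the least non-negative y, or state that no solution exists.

gcd(30, 389) = 1, so a unique solution mod 389 exists.
30⁻¹ ≡ 13 (mod 389).
y ≡ 13·76 ≡ 210 (mod 389).

210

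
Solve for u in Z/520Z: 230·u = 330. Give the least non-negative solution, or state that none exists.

15

gcd(230, 520) = 10, and 10 | 330, so solutions exist.
Divide through by 10: 23·u ≡ 33 mod 52.
23⁻¹ ≡ 43 (mod 52).
u ≡ 43·33 ≡ 15 (mod 52).
The smallest non-negative solution is u = 15.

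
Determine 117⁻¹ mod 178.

35

178 = 1·117 + 61
117 = 1·61 + 56
61 = 1·56 + 5
56 = 11·5 + 1
5 = 5·1 + 0
gcd(117, 178) = 1, so the inverse exists.
Back-substitute for 1:
1 = 1·56 − 11·5
  = −11·61 + 12·56
  = 12·117 − 23·61
  = −23·178 + 35·117
So 117⁻¹ ≡ 35 (mod 178).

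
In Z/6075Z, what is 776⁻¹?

6075 = 7×776 + 643
776 = 1×643 + 133
643 = 4×133 + 111
133 = 1×111 + 22
111 = 5×22 + 1
22 = 22×1 + 0
gcd(776, 6075) = 1, so the inverse exists.
Bézout: 1 = 35×6075 − 274×776.
So 776⁻¹ ≡ −274 ≡ 5801 (mod 6075).

5801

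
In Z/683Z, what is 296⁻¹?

30

683 = 2*296 + 91
296 = 3*91 + 23
91 = 3*23 + 22
23 = 1*22 + 1
22 = 22*1 + 0
gcd(296, 683) = 1, so the inverse exists.
Bézout: 1 = −13*683 + 30*296.
So 296⁻¹ ≡ 30 (mod 683).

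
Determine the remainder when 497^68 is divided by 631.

254

Using repeated squaring:
68 in binary is 1000100, i.e. 68 = 64 + 4.
497^1 ≡ 497 (mod 631)
497^2 ≡ 497^2 = 247009 ≡ 288 (mod 631)
497^4 ≡ 288^2 = 82944 ≡ 283 (mod 631)
497^8 ≡ 283^2 = 80089 ≡ 583 (mod 631)
497^16 ≡ 583^2 = 339889 ≡ 411 (mod 631)
497^32 ≡ 411^2 = 168921 ≡ 444 (mod 631)
497^64 ≡ 444^2 = 197136 ≡ 264 (mod 631)
497^68 = 497^64 * 497^4 ≡ 264 * 283 (mod 631).
264 * 283 = 74712 ≡ 254 (mod 631).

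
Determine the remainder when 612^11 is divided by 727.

278

11 in binary is 1011, i.e. 11 = 8 + 2 + 1.
612^1 ≡ 612 (mod 727)
612^2 ≡ 612^2 = 374544 ≡ 139 (mod 727)
612^4 ≡ 139^2 = 19321 ≡ 419 (mod 727)
612^8 ≡ 419^2 = 175561 ≡ 354 (mod 727)
612^11 = 612^8 · 612^2 · 612^1 ≡ 354 · 139 · 612 (mod 727).
Accumulate the product:
354 · 139 = 49206 ≡ 497
497 · 612 = 304164 ≡ 278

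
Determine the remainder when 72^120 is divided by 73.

72^1 ≡ 72 (mod 73)
72^2 ≡ 72^2 = 5184 ≡ 1 (mod 73)
72^4 ≡ 1^2 = 1 (mod 73)
72^8 ≡ 1^2 = 1 (mod 73)
72^16 ≡ 1^2 = 1 (mod 73)
72^32 ≡ 1^2 = 1 (mod 73)
72^64 ≡ 1^2 = 1 (mod 73)
72^120 = 72^64 · 72^32 · 72^16 · 72^8 ≡ 1 · 1 · 1 · 1 (mod 73).
Accumulate the product:
1 · 1 = 1
1 · 1 = 1
1 · 1 = 1

1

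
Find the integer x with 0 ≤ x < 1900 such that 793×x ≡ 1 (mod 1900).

By the extended Euclidean algorithm:
1900 = 2·793 + 314
793 = 2·314 + 165
314 = 1·165 + 149
165 = 1·149 + 16
149 = 9·16 + 5
16 = 3·5 + 1
5 = 5·1 + 0
gcd(793, 1900) = 1, so the inverse exists.
Bézout: 1 = −149·1900 + 357·793.
So 793⁻¹ ≡ 357 (mod 1900).

357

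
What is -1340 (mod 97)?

-1340 = -14·97 + 18, so -1340 ≡ 18 (mod 97).

18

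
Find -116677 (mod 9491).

6706

-116677 = -13*9491 + 6706, so -116677 ≡ 6706 (mod 9491).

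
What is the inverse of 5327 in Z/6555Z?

Run the extended Euclidean algorithm:
6555 = 1×5327 + 1228
5327 = 4×1228 + 415
1228 = 2×415 + 398
415 = 1×398 + 17
398 = 23×17 + 7
17 = 2×7 + 3
7 = 2×3 + 1
3 = 3×1 + 0
gcd(5327, 6555) = 1, so the inverse exists.
Bézout: 1 = 1566×6555 − 1927×5327.
So 5327⁻¹ ≡ −1927 ≡ 4628 (mod 6555).

4628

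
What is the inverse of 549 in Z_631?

Run the extended Euclidean algorithm:
631 = 1*549 + 82
549 = 6*82 + 57
82 = 1*57 + 25
57 = 2*25 + 7
25 = 3*7 + 4
7 = 1*4 + 3
4 = 1*3 + 1
3 = 3*1 + 0
gcd(549, 631) = 1, so the inverse exists.
Bézout: 1 = 154*631 − 177*549.
So 549⁻¹ ≡ −177 ≡ 454 (mod 631).

454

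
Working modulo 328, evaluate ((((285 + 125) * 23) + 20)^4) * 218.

152

285 + 125 = 410 ≡ 82 (mod 328)
82 * 23 = 1886 ≡ 246 (mod 328)
246 + 20 = 266
(266)^4 ≡ 264 (mod 328)
264 * 218 = 57552 ≡ 152 (mod 328)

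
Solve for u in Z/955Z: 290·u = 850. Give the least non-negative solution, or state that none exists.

gcd(290, 955) = 5, and 5 | 850, so solutions exist.
Divide through by 5: 58·u mod 191 = 170.
58⁻¹ ≡ 56 (mod 191).
u ≡ 56·170 ≡ 161 (mod 191).
The smallest non-negative solution is u = 161.

161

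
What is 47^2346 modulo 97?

2346 in binary is 100100101010, i.e. 2346 = 2048 + 256 + 32 + 8 + 2.
47^1 ≡ 47 (mod 97)
47^2 ≡ 47^2 = 2209 ≡ 75 (mod 97)
47^4 ≡ 75^2 = 5625 ≡ 96 (mod 97)
47^8 ≡ 96^2 = 9216 ≡ 1 (mod 97)
47^16 ≡ 1^2 = 1 (mod 97)
47^32 ≡ 1^2 = 1 (mod 97)
47^64 ≡ 1^2 = 1 (mod 97)
47^128 ≡ 1^2 = 1 (mod 97)
47^256 ≡ 1^2 = 1 (mod 97)
47^512 ≡ 1^2 = 1 (mod 97)
47^1024 ≡ 1^2 = 1 (mod 97)
47^2048 ≡ 1^2 = 1 (mod 97)
47^2346 = 47^2048 * 47^256 * 47^32 * 47^8 * 47^2 ≡ 1 * 1 * 1 * 1 * 75 (mod 97).
Accumulate the product:
1 * 1 = 1
1 * 1 = 1
1 * 1 = 1
1 * 75 = 75

75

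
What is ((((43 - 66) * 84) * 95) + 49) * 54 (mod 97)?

43 - 66 = -23 ≡ 74 (mod 97)
74 * 84 = 6216 ≡ 8 (mod 97)
8 * 95 = 760 ≡ 81 (mod 97)
81 + 49 = 130 ≡ 33 (mod 97)
33 * 54 = 1782 ≡ 36 (mod 97)

36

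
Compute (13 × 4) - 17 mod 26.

13 × 4 = 52 ≡ 0 (mod 26)
0 - 17 = -17 ≡ 9 (mod 26)

9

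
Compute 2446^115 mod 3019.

251

115 in binary is 1110011, i.e. 115 = 64 + 32 + 16 + 2 + 1.
2446^1 ≡ 2446 (mod 3019)
2446^2 ≡ 2446^2 = 5982916 ≡ 2277 (mod 3019)
2446^4 ≡ 2277^2 = 5184729 ≡ 1106 (mod 3019)
2446^8 ≡ 1106^2 = 1223236 ≡ 541 (mod 3019)
2446^16 ≡ 541^2 = 292681 ≡ 2857 (mod 3019)
2446^32 ≡ 2857^2 = 8162449 ≡ 2092 (mod 3019)
2446^64 ≡ 2092^2 = 4376464 ≡ 1933 (mod 3019)
2446^115 = 2446^64 * 2446^32 * 2446^16 * 2446^2 * 2446^1 ≡ 1933 * 2092 * 2857 * 2277 * 2446 (mod 3019).
Accumulate the product:
1933 * 2092 = 4043836 ≡ 1395
1395 * 2857 = 3985515 ≡ 435
435 * 2277 = 990495 ≡ 263
263 * 2446 = 643298 ≡ 251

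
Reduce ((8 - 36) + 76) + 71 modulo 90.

29

8 - 36 = -28 ≡ 62 (mod 90)
62 + 76 = 138 ≡ 48 (mod 90)
48 + 71 = 119 ≡ 29 (mod 90)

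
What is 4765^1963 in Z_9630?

895

1963 in binary is 11110101011, i.e. 1963 = 1024 + 512 + 256 + 128 + 32 + 8 + 2 + 1.
4765^1 ≡ 4765 (mod 9630)
4765^2 ≡ 4765^2 = 22705225 ≡ 7315 (mod 9630)
4765^4 ≡ 7315^2 = 53509225 ≡ 4945 (mod 9630)
4765^8 ≡ 4945^2 = 24453025 ≡ 2455 (mod 9630)
4765^16 ≡ 2455^2 = 6027025 ≡ 8275 (mod 9630)
4765^32 ≡ 8275^2 = 68475625 ≡ 6325 (mod 9630)
4765^64 ≡ 6325^2 = 40005625 ≡ 2605 (mod 9630)
4765^128 ≡ 2605^2 = 6786025 ≡ 6505 (mod 9630)
4765^256 ≡ 6505^2 = 42315025 ≡ 805 (mod 9630)
4765^512 ≡ 805^2 = 648025 ≡ 2815 (mod 9630)
4765^1024 ≡ 2815^2 = 7924225 ≡ 8365 (mod 9630)
4765^1963 = 4765^1024 × 4765^512 × 4765^256 × 4765^128 × 4765^32 × 4765^8 × 4765^2 × 4765^1 ≡ 8365 × 2815 × 805 × 6505 × 6325 × 2455 × 7315 × 4765 (mod 9630).
Accumulate the product:
8365 × 2815 = 23547475 ≡ 2125
2125 × 805 = 1710625 ≡ 6115
6115 × 6505 = 39778075 ≡ 6175
6175 × 6325 = 39056875 ≡ 7225
7225 × 2455 = 17737375 ≡ 8545
8545 × 7315 = 62506675 ≡ 7975
7975 × 4765 = 38000875 ≡ 895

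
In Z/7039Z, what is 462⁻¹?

1356

Apply the Euclidean algorithm and back-substitute:
7039 = 15*462 + 109
462 = 4*109 + 26
109 = 4*26 + 5
26 = 5*5 + 1
5 = 5*1 + 0
gcd(462, 7039) = 1, so the inverse exists.
Back-substitute for 1:
1 = 1*26 − 5*5
  = −5*109 + 21*26
  = 21*462 − 89*109
  = −89*7039 + 1356*462
So 462⁻¹ ≡ 1356 (mod 7039).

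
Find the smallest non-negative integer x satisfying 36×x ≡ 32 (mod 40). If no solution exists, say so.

gcd(36, 40) = 4, and 4 | 32, so solutions exist.
Divide through by 4: 9×x ≡ 8 (mod 10).
9⁻¹ ≡ 9 (mod 10).
x ≡ 9×8 ≡ 2 (mod 10).
The smallest non-negative solution is x = 2.

2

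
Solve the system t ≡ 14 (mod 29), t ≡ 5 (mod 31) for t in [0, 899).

594

29⁻¹ mod 31: 29*15 ≡ 1 (mod 31), so 29⁻¹ ≡ 15.
t = 14 + 29*((5 − 14)*15 mod 31) = 14 + 29*20 = 594.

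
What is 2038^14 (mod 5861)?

By square-and-multiply:
2038^1 ≡ 2038 (mod 5861)
2038^2 ≡ 2038^2 = 4153444 ≡ 3856 (mod 5861)
2038^4 ≡ 3856^2 = 14868736 ≡ 5240 (mod 5861)
2038^8 ≡ 5240^2 = 27457600 ≡ 4676 (mod 5861)
2038^14 = 2038^8 × 2038^4 × 2038^2 ≡ 4676 × 5240 × 3856 (mod 5861).
Accumulate the product:
4676 × 5240 = 24502240 ≡ 3260
3260 × 3856 = 12570560 ≡ 4576

4576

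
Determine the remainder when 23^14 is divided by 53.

52

Compute successive squares:
14 in binary is 1110, i.e. 14 = 8 + 4 + 2.
23^1 ≡ 23 (mod 53)
23^2 ≡ 23^2 = 529 ≡ 52 (mod 53)
23^4 ≡ 52^2 = 2704 ≡ 1 (mod 53)
23^8 ≡ 1^2 = 1 (mod 53)
23^14 = 23^8 * 23^4 * 23^2 ≡ 1 * 1 * 52 (mod 53).
Accumulate the product:
1 * 1 = 1
1 * 52 = 52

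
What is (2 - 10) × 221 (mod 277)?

2 - 10 = -8 ≡ 269 (mod 277)
269 × 221 = 59449 ≡ 171 (mod 277)

171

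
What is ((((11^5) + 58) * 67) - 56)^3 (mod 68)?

(11)^5 ≡ 27 (mod 68)
27 + 58 = 85 ≡ 17 (mod 68)
17 * 67 = 1139 ≡ 51 (mod 68)
51 - 56 = -5 ≡ 63 (mod 68)
(63)^3 ≡ 11 (mod 68)

11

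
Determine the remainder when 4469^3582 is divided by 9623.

1744

4469^1 ≡ 4469 (mod 9623)
4469^2 ≡ 4469^2 = 19971961 ≡ 4236 (mod 9623)
4469^4 ≡ 4236^2 = 17943696 ≡ 6424 (mod 9623)
4469^8 ≡ 6424^2 = 41267776 ≡ 4352 (mod 9623)
4469^16 ≡ 4352^2 = 18939904 ≡ 1840 (mod 9623)
4469^32 ≡ 1840^2 = 3385600 ≡ 7927 (mod 9623)
4469^64 ≡ 7927^2 = 62837329 ≡ 8762 (mod 9623)
4469^128 ≡ 8762^2 = 76772644 ≡ 350 (mod 9623)
4469^256 ≡ 350^2 = 122500 ≡ 7024 (mod 9623)
4469^512 ≡ 7024^2 = 49336576 ≡ 9078 (mod 9623)
4469^1024 ≡ 9078^2 = 82410084 ≡ 8335 (mod 9623)
4469^2048 ≡ 8335^2 = 69472225 ≡ 3788 (mod 9623)
4469^3582 = 4469^2048 · 4469^1024 · 4469^256 · 4469^128 · 4469^64 · 4469^32 · 4469^16 · 4469^8 · 4469^4 · 4469^2 ≡ 3788 · 8335 · 7024 · 350 · 8762 · 7927 · 1840 · 4352 · 6424 · 4236 (mod 9623).
Accumulate the product:
3788 · 8335 = 31572980 ≡ 9540
9540 · 7024 = 67008960 ≡ 4011
4011 · 350 = 1403850 ≡ 8515
8515 · 8762 = 74608430 ≡ 1311
1311 · 7927 = 10392297 ≡ 9080
9080 · 1840 = 16707200 ≡ 1672
1672 · 4352 = 7276544 ≡ 1556
1556 · 6424 = 9995744 ≡ 7070
7070 · 4236 = 29948520 ≡ 1744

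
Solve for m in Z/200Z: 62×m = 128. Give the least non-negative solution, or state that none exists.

gcd(62, 200) = 2, and 2 | 128, so solutions exist.
Divide through by 2: 31×m mod 100 = 64.
31⁻¹ ≡ 71 (mod 100).
m ≡ 71×64 ≡ 44 (mod 100).
The smallest non-negative solution is m = 44.

44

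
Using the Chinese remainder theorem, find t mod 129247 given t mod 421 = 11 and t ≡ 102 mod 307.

80843

421⁻¹ mod 307: 421×272 ≡ 1 (mod 307), so 421⁻¹ ≡ 272.
t = 11 + 421×((102 − 11)×272 mod 307) = 11 + 421×192 = 80843.
Check: 80843 mod 421 = 11, 80843 mod 307 = 102. ✓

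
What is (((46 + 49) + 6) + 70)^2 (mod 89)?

46 + 49 = 95 ≡ 6 (mod 89)
6 + 6 = 12
12 + 70 = 82
(82)^2 ≡ 49 (mod 89)

49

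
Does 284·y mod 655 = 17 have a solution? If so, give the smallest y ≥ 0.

gcd(284, 655) = 1, so a unique solution mod 655 exists.
284⁻¹ ≡ 399 (mod 655).
y ≡ 399·17 ≡ 233 (mod 655).

233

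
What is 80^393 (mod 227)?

Using repeated squaring:
393 in binary is 110001001, i.e. 393 = 256 + 128 + 8 + 1.
80^1 ≡ 80 (mod 227)
80^2 ≡ 80^2 = 6400 ≡ 44 (mod 227)
80^4 ≡ 44^2 = 1936 ≡ 120 (mod 227)
80^8 ≡ 120^2 = 14400 ≡ 99 (mod 227)
80^16 ≡ 99^2 = 9801 ≡ 40 (mod 227)
80^32 ≡ 40^2 = 1600 ≡ 11 (mod 227)
80^64 ≡ 11^2 = 121 (mod 227)
80^128 ≡ 121^2 = 14641 ≡ 113 (mod 227)
80^256 ≡ 113^2 = 12769 ≡ 57 (mod 227)
80^393 = 80^256 * 80^128 * 80^8 * 80^1 ≡ 57 * 113 * 99 * 80 (mod 227).
Accumulate the product:
57 * 113 = 6441 ≡ 85
85 * 99 = 8415 ≡ 16
16 * 80 = 1280 ≡ 145

145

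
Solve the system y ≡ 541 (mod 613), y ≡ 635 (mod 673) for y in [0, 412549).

613⁻¹ mod 673: 613·415 ≡ 1 (mod 673), so 613⁻¹ ≡ 415.
y = 541 + 613·((635 − 541)·415 mod 673) = 541 + 613·649 = 398378.

398378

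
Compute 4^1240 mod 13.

9

By square-and-multiply:
1240 in binary is 10011011000, i.e. 1240 = 1024 + 128 + 64 + 16 + 8.
4^1 ≡ 4 (mod 13)
4^2 ≡ 4^2 = 16 ≡ 3 (mod 13)
4^4 ≡ 3^2 = 9 (mod 13)
4^8 ≡ 9^2 = 81 ≡ 3 (mod 13)
4^16 ≡ 3^2 = 9 (mod 13)
4^32 ≡ 9^2 = 81 ≡ 3 (mod 13)
4^64 ≡ 3^2 = 9 (mod 13)
4^128 ≡ 9^2 = 81 ≡ 3 (mod 13)
4^256 ≡ 3^2 = 9 (mod 13)
4^512 ≡ 9^2 = 81 ≡ 3 (mod 13)
4^1024 ≡ 3^2 = 9 (mod 13)
4^1240 = 4^1024 × 4^128 × 4^64 × 4^16 × 4^8 ≡ 9 × 3 × 9 × 9 × 3 (mod 13).
Accumulate the product:
9 × 3 = 27 ≡ 1
1 × 9 = 9
9 × 9 = 81 ≡ 3
3 × 3 = 9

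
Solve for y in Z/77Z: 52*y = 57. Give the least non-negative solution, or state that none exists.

47

gcd(52, 77) = 1, so a unique solution mod 77 exists.
52⁻¹ ≡ 40 (mod 77).
y ≡ 40*57 ≡ 47 (mod 77).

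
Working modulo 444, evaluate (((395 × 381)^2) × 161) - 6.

399

395 × 381 = 150495 ≡ 423 (mod 444)
(423)^2 ≡ 441 (mod 444)
441 × 161 = 71001 ≡ 405 (mod 444)
405 - 6 = 399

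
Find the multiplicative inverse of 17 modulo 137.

Run the extended Euclidean algorithm:
137 = 8·17 + 1
17 = 17·1 + 0
gcd(17, 137) = 1, so the inverse exists.
Back-substitute for 1:
1 = 1·137 − 8·17
So 17⁻¹ ≡ −8 ≡ 129 (mod 137).

129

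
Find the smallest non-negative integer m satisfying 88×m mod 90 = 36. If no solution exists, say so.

27

gcd(88, 90) = 2, and 2 | 36, so solutions exist.
Divide through by 2: 44×m ≡ 18 mod 45.
44⁻¹ ≡ 44 (mod 45).
m ≡ 44×18 ≡ 27 (mod 45).
The smallest non-negative solution is m = 27.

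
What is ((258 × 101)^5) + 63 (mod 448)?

415

258 × 101 = 26058 ≡ 74 (mod 448)
(74)^5 ≡ 352 (mod 448)
352 + 63 = 415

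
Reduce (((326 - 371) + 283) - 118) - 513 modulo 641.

248

326 - 371 = -45 ≡ 596 (mod 641)
596 + 283 = 879 ≡ 238 (mod 641)
238 - 118 = 120
120 - 513 = -393 ≡ 248 (mod 641)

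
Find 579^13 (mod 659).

Compute successive squares:
579^1 ≡ 579 (mod 659)
579^2 ≡ 579^2 = 335241 ≡ 469 (mod 659)
579^4 ≡ 469^2 = 219961 ≡ 514 (mod 659)
579^8 ≡ 514^2 = 264196 ≡ 596 (mod 659)
579^13 = 579^8 × 579^4 × 579^1 ≡ 596 × 514 × 579 (mod 659).
Accumulate the product:
596 × 514 = 306344 ≡ 568
568 × 579 = 328872 ≡ 31

31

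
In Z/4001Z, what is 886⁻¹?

3572

By the extended Euclidean algorithm:
4001 = 4·886 + 457
886 = 1·457 + 429
457 = 1·429 + 28
429 = 15·28 + 9
28 = 3·9 + 1
9 = 9·1 + 0
gcd(886, 4001) = 1, so the inverse exists.
Back-substitute for 1:
1 = 1·28 − 3·9
  = −3·429 + 46·28
  = 46·457 − 49·429
  = −49·886 + 95·457
  = 95·4001 − 429·886
So 886⁻¹ ≡ −429 ≡ 3572 (mod 4001).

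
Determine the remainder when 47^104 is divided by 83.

By square-and-multiply:
104 in binary is 1101000, i.e. 104 = 64 + 32 + 8.
47^1 ≡ 47 (mod 83)
47^2 ≡ 47^2 = 2209 ≡ 51 (mod 83)
47^4 ≡ 51^2 = 2601 ≡ 28 (mod 83)
47^8 ≡ 28^2 = 784 ≡ 37 (mod 83)
47^16 ≡ 37^2 = 1369 ≡ 41 (mod 83)
47^32 ≡ 41^2 = 1681 ≡ 21 (mod 83)
47^64 ≡ 21^2 = 441 ≡ 26 (mod 83)
47^104 = 47^64 * 47^32 * 47^8 ≡ 26 * 21 * 37 (mod 83).
Accumulate the product:
26 * 21 = 546 ≡ 48
48 * 37 = 1776 ≡ 33

33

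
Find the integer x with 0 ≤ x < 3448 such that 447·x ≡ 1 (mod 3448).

1751

3448 = 7·447 + 319
447 = 1·319 + 128
319 = 2·128 + 63
128 = 2·63 + 2
63 = 31·2 + 1
2 = 2·1 + 0
gcd(447, 3448) = 1, so the inverse exists.
Bézout: 1 = 220·3448 − 1697·447.
So 447⁻¹ ≡ −1697 ≡ 1751 (mod 3448).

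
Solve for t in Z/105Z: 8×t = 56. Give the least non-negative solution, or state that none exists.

gcd(8, 105) = 1, so a unique solution mod 105 exists.
8⁻¹ ≡ 92 (mod 105).
t ≡ 92×56 ≡ 7 (mod 105).

7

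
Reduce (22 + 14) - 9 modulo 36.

22 + 14 = 36 ≡ 0 (mod 36)
0 - 9 = -9 ≡ 27 (mod 36)

27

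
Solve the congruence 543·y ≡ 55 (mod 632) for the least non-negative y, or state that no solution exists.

gcd(543, 632) = 1, so a unique solution mod 632 exists.
543⁻¹ ≡ 71 (mod 632).
y ≡ 71·55 ≡ 113 (mod 632).

113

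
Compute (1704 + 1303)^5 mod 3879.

1704 + 1303 = 3007
(3007)^5 ≡ 3871 (mod 3879)

3871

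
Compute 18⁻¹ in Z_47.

Run the extended Euclidean algorithm:
47 = 2·18 + 11
18 = 1·11 + 7
11 = 1·7 + 4
7 = 1·4 + 3
4 = 1·3 + 1
3 = 3·1 + 0
gcd(18, 47) = 1, so the inverse exists.
Back-substitute for 1:
1 = 1·4 − 1·3
  = −1·7 + 2·4
  = 2·11 − 3·7
  = −3·18 + 5·11
  = 5·47 − 13·18
So 18⁻¹ ≡ −13 ≡ 34 (mod 47).

34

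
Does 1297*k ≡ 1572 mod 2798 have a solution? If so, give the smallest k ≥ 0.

2618

gcd(1297, 2798) = 1, so a unique solution mod 2798 exists.
1297⁻¹ ≡ 1495 (mod 2798).
k ≡ 1495*1572 ≡ 2618 (mod 2798).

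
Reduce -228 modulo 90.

-228 = -3*90 + 42, so -228 ≡ 42 (mod 90).

42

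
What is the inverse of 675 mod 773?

Run the extended Euclidean algorithm:
773 = 1×675 + 98
675 = 6×98 + 87
98 = 1×87 + 11
87 = 7×11 + 10
11 = 1×10 + 1
10 = 10×1 + 0
gcd(675, 773) = 1, so the inverse exists.
Back-substitute for 1:
1 = 1×11 − 1×10
  = −1×87 + 8×11
  = 8×98 − 9×87
  = −9×675 + 62×98
  = 62×773 − 71×675
So 675⁻¹ ≡ −71 ≡ 702 (mod 773).

702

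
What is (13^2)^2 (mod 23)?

(13)^2 ≡ 8 (mod 23)
(8)^2 ≡ 18 (mod 23)

18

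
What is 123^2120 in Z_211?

199

Compute successive squares:
2120 in binary is 100001001000, i.e. 2120 = 2048 + 64 + 8.
123^1 ≡ 123 (mod 211)
123^2 ≡ 123^2 = 15129 ≡ 148 (mod 211)
123^4 ≡ 148^2 = 21904 ≡ 171 (mod 211)
123^8 ≡ 171^2 = 29241 ≡ 123 (mod 211)
123^16 ≡ 123^2 = 15129 ≡ 148 (mod 211)
123^32 ≡ 148^2 = 21904 ≡ 171 (mod 211)
123^64 ≡ 171^2 = 29241 ≡ 123 (mod 211)
123^128 ≡ 123^2 = 15129 ≡ 148 (mod 211)
123^256 ≡ 148^2 = 21904 ≡ 171 (mod 211)
123^512 ≡ 171^2 = 29241 ≡ 123 (mod 211)
123^1024 ≡ 123^2 = 15129 ≡ 148 (mod 211)
123^2048 ≡ 148^2 = 21904 ≡ 171 (mod 211)
123^2120 = 123^2048 × 123^64 × 123^8 ≡ 171 × 123 × 123 (mod 211).
Accumulate the product:
171 × 123 = 21033 ≡ 144
144 × 123 = 17712 ≡ 199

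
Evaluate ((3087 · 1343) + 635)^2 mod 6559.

3087 · 1343 = 4145841 ≡ 553 (mod 6559)
553 + 635 = 1188
(1188)^2 ≡ 1159 (mod 6559)

1159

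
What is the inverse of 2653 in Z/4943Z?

3663

By the extended Euclidean algorithm:
4943 = 1*2653 + 2290
2653 = 1*2290 + 363
2290 = 6*363 + 112
363 = 3*112 + 27
112 = 4*27 + 4
27 = 6*4 + 3
4 = 1*3 + 1
3 = 3*1 + 0
gcd(2653, 4943) = 1, so the inverse exists.
Bézout: 1 = 687*4943 − 1280*2653.
So 2653⁻¹ ≡ −1280 ≡ 3663 (mod 4943).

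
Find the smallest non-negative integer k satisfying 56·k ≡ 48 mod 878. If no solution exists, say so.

189

gcd(56, 878) = 2, and 2 | 48, so solutions exist.
Divide through by 2: 28·k mod 439 = 24.
28⁻¹ ≡ 392 (mod 439).
k ≡ 392·24 ≡ 189 (mod 439).
The smallest non-negative solution is k = 189.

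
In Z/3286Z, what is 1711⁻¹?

2537

By the extended Euclidean algorithm:
3286 = 1*1711 + 1575
1711 = 1*1575 + 136
1575 = 11*136 + 79
136 = 1*79 + 57
79 = 1*57 + 22
57 = 2*22 + 13
22 = 1*13 + 9
13 = 1*9 + 4
9 = 2*4 + 1
4 = 4*1 + 0
gcd(1711, 3286) = 1, so the inverse exists.
Back-substitute for 1:
1 = 1*9 − 2*4
  = −2*13 + 3*9
  = 3*22 − 5*13
  = −5*57 + 13*22
  = 13*79 − 18*57
  = −18*136 + 31*79
  = 31*1575 − 359*136
  = −359*1711 + 390*1575
  = 390*3286 − 749*1711
So 1711⁻¹ ≡ −749 ≡ 2537 (mod 3286).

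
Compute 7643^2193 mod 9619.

2193 in binary is 100010010001, i.e. 2193 = 2048 + 128 + 16 + 1.
7643^1 ≡ 7643 (mod 9619)
7643^2 ≡ 7643^2 = 58415449 ≡ 8881 (mod 9619)
7643^4 ≡ 8881^2 = 78872161 ≡ 5980 (mod 9619)
7643^8 ≡ 5980^2 = 35760400 ≡ 6577 (mod 9619)
7643^16 ≡ 6577^2 = 43256929 ≡ 286 (mod 9619)
7643^32 ≡ 286^2 = 81796 ≡ 4844 (mod 9619)
7643^64 ≡ 4844^2 = 23464336 ≡ 3595 (mod 9619)
7643^128 ≡ 3595^2 = 12924025 ≡ 5708 (mod 9619)
7643^256 ≡ 5708^2 = 32581264 ≡ 1711 (mod 9619)
7643^512 ≡ 1711^2 = 2927521 ≡ 3345 (mod 9619)
7643^1024 ≡ 3345^2 = 11189025 ≡ 2128 (mod 9619)
7643^2048 ≡ 2128^2 = 4528384 ≡ 7454 (mod 9619)
7643^2193 = 7643^2048 * 7643^128 * 7643^16 * 7643^1 ≡ 7454 * 5708 * 286 * 7643 (mod 9619).
Accumulate the product:
7454 * 5708 = 42547432 ≡ 2595
2595 * 286 = 742170 ≡ 1507
1507 * 7643 = 11518001 ≡ 4058

4058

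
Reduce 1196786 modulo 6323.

1739

1196786 = 189*6323 + 1739, so 1196786 ≡ 1739 (mod 6323).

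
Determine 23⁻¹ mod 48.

23

Run the extended Euclidean algorithm:
48 = 2*23 + 2
23 = 11*2 + 1
2 = 2*1 + 0
gcd(23, 48) = 1, so the inverse exists.
Bézout: 1 = −11*48 + 23*23.
So 23⁻¹ ≡ 23 (mod 48).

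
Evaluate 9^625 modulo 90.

9

625 in binary is 1001110001, i.e. 625 = 512 + 64 + 32 + 16 + 1.
9^1 ≡ 9 (mod 90)
9^2 ≡ 9^2 = 81 (mod 90)
9^4 ≡ 81^2 = 6561 ≡ 81 (mod 90)
9^8 ≡ 81^2 = 6561 ≡ 81 (mod 90)
9^16 ≡ 81^2 = 6561 ≡ 81 (mod 90)
9^32 ≡ 81^2 = 6561 ≡ 81 (mod 90)
9^64 ≡ 81^2 = 6561 ≡ 81 (mod 90)
9^128 ≡ 81^2 = 6561 ≡ 81 (mod 90)
9^256 ≡ 81^2 = 6561 ≡ 81 (mod 90)
9^512 ≡ 81^2 = 6561 ≡ 81 (mod 90)
9^625 = 9^512 * 9^64 * 9^32 * 9^16 * 9^1 ≡ 81 * 81 * 81 * 81 * 9 (mod 90).
Accumulate the product:
81 * 81 = 6561 ≡ 81
81 * 81 = 6561 ≡ 81
81 * 81 = 6561 ≡ 81
81 * 9 = 729 ≡ 9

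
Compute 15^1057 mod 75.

Using repeated squaring:
1057 in binary is 10000100001, i.e. 1057 = 1024 + 32 + 1.
15^1 ≡ 15 (mod 75)
15^2 ≡ 15^2 = 225 ≡ 0 (mod 75)
15^4 ≡ 0^2 = 0 (mod 75)
15^8 ≡ 0^2 = 0 (mod 75)
15^16 ≡ 0^2 = 0 (mod 75)
15^32 ≡ 0^2 = 0 (mod 75)
15^64 ≡ 0^2 = 0 (mod 75)
15^128 ≡ 0^2 = 0 (mod 75)
15^256 ≡ 0^2 = 0 (mod 75)
15^512 ≡ 0^2 = 0 (mod 75)
15^1024 ≡ 0^2 = 0 (mod 75)
15^1057 = 15^1024 · 15^32 · 15^1 ≡ 0 · 0 · 15 (mod 75).
Accumulate the product:
0 · 0 = 0
0 · 15 = 0

0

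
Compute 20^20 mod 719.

416

By square-and-multiply:
20 in binary is 10100, i.e. 20 = 16 + 4.
20^1 ≡ 20 (mod 719)
20^2 ≡ 20^2 = 400 (mod 719)
20^4 ≡ 400^2 = 160000 ≡ 382 (mod 719)
20^8 ≡ 382^2 = 145924 ≡ 686 (mod 719)
20^16 ≡ 686^2 = 470596 ≡ 370 (mod 719)
20^20 = 20^16 * 20^4 ≡ 370 * 382 (mod 719).
370 * 382 = 141340 ≡ 416 (mod 719).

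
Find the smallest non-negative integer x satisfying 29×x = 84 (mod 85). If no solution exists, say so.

41

gcd(29, 85) = 1, so a unique solution mod 85 exists.
29⁻¹ ≡ 44 (mod 85).
x ≡ 44×84 ≡ 41 (mod 85).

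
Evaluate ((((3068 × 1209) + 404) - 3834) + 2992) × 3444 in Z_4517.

3151

3068 × 1209 = 3709212 ≡ 755 (mod 4517)
755 + 404 = 1159
1159 - 3834 = -2675 ≡ 1842 (mod 4517)
1842 + 2992 = 4834 ≡ 317 (mod 4517)
317 × 3444 = 1091748 ≡ 3151 (mod 4517)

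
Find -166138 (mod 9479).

-166138 = -18*9479 + 4484, so -166138 ≡ 4484 (mod 9479).

4484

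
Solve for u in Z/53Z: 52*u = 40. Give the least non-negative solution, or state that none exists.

gcd(52, 53) = 1, so a unique solution mod 53 exists.
52⁻¹ ≡ 52 (mod 53).
u ≡ 52*40 ≡ 13 (mod 53).

13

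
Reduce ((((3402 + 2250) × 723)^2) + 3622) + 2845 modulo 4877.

3402 + 2250 = 5652 ≡ 775 (mod 4877)
775 × 723 = 560325 ≡ 4347 (mod 4877)
(4347)^2 ≡ 2911 (mod 4877)
2911 + 3622 = 6533 ≡ 1656 (mod 4877)
1656 + 2845 = 4501

4501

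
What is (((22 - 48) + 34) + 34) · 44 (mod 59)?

19

22 - 48 = -26 ≡ 33 (mod 59)
33 + 34 = 67 ≡ 8 (mod 59)
8 + 34 = 42
42 · 44 = 1848 ≡ 19 (mod 59)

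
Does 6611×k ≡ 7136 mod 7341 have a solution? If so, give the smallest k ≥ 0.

7291

gcd(6611, 7341) = 1, so a unique solution mod 7341 exists.
6611⁻¹ ≡ 6446 (mod 7341).
k ≡ 6446×7136 ≡ 7291 (mod 7341).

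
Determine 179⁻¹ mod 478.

478 = 2·179 + 120
179 = 1·120 + 59
120 = 2·59 + 2
59 = 29·2 + 1
2 = 2·1 + 0
gcd(179, 478) = 1, so the inverse exists.
Back-substitute for 1:
1 = 1·59 − 29·2
  = −29·120 + 59·59
  = 59·179 − 88·120
  = −88·478 + 235·179
So 179⁻¹ ≡ 235 (mod 478).

235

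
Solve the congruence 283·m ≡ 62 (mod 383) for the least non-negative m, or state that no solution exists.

gcd(283, 383) = 1, so a unique solution mod 383 exists.
283⁻¹ ≡ 180 (mod 383).
m ≡ 180·62 ≡ 53 (mod 383).

53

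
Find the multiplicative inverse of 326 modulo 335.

Apply the Euclidean algorithm and back-substitute:
335 = 1·326 + 9
326 = 36·9 + 2
9 = 4·2 + 1
2 = 2·1 + 0
gcd(326, 335) = 1, so the inverse exists.
Bézout: 1 = 145·335 − 149·326.
So 326⁻¹ ≡ −149 ≡ 186 (mod 335).

186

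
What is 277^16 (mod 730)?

251

Using repeated squaring:
277^1 ≡ 277 (mod 730)
277^2 ≡ 277^2 = 76729 ≡ 79 (mod 730)
277^4 ≡ 79^2 = 6241 ≡ 401 (mod 730)
277^8 ≡ 401^2 = 160801 ≡ 201 (mod 730)
277^16 ≡ 201^2 = 40401 ≡ 251 (mod 730)
So 277^16 ≡ 251 (mod 730).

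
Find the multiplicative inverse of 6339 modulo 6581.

By the extended Euclidean algorithm:
6581 = 1·6339 + 242
6339 = 26·242 + 47
242 = 5·47 + 7
47 = 6·7 + 5
7 = 1·5 + 2
5 = 2·2 + 1
2 = 2·1 + 0
gcd(6339, 6581) = 1, so the inverse exists.
Bézout: 1 = −2698·6581 + 2801·6339.
So 6339⁻¹ ≡ 2801 (mod 6581).

2801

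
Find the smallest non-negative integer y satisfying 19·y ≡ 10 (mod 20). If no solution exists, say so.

10

gcd(19, 20) = 1, so a unique solution mod 20 exists.
19⁻¹ ≡ 19 (mod 20).
y ≡ 19·10 ≡ 10 (mod 20).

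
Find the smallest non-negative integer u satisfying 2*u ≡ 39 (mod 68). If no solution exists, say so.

no solution

gcd(2, 68) = 2, and 2 does not divide 39.
So the congruence has no solution.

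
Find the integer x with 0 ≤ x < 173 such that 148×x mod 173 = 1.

By the extended Euclidean algorithm:
173 = 1*148 + 25
148 = 5*25 + 23
25 = 1*23 + 2
23 = 11*2 + 1
2 = 2*1 + 0
gcd(148, 173) = 1, so the inverse exists.
Back-substitute for 1:
1 = 1*23 − 11*2
  = −11*25 + 12*23
  = 12*148 − 71*25
  = −71*173 + 83*148
So 148⁻¹ ≡ 83 (mod 173).

83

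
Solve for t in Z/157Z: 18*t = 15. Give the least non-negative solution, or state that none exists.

27

gcd(18, 157) = 1, so a unique solution mod 157 exists.
18⁻¹ ≡ 96 (mod 157).
t ≡ 96*15 ≡ 27 (mod 157).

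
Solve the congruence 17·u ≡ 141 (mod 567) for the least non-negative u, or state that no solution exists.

75

gcd(17, 567) = 1, so a unique solution mod 567 exists.
17⁻¹ ≡ 467 (mod 567).
u ≡ 467·141 ≡ 75 (mod 567).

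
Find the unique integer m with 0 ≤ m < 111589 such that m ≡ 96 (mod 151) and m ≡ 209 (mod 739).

68197

151⁻¹ mod 739: 151·416 ≡ 1 (mod 739), so 151⁻¹ ≡ 416.
m = 96 + 151·((209 − 96)·416 mod 739) = 96 + 151·451 = 68197.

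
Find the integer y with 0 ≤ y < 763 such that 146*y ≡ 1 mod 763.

601

By the extended Euclidean algorithm:
763 = 5×146 + 33
146 = 4×33 + 14
33 = 2×14 + 5
14 = 2×5 + 4
5 = 1×4 + 1
4 = 4×1 + 0
gcd(146, 763) = 1, so the inverse exists.
Bézout: 1 = 31×763 − 162×146.
So 146⁻¹ ≡ −162 ≡ 601 (mod 763).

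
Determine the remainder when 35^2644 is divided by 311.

109

Using repeated squaring:
2644 in binary is 101001010100, i.e. 2644 = 2048 + 512 + 64 + 16 + 4.
35^1 ≡ 35 (mod 311)
35^2 ≡ 35^2 = 1225 ≡ 292 (mod 311)
35^4 ≡ 292^2 = 85264 ≡ 50 (mod 311)
35^8 ≡ 50^2 = 2500 ≡ 12 (mod 311)
35^16 ≡ 12^2 = 144 (mod 311)
35^32 ≡ 144^2 = 20736 ≡ 210 (mod 311)
35^64 ≡ 210^2 = 44100 ≡ 249 (mod 311)
35^128 ≡ 249^2 = 62001 ≡ 112 (mod 311)
35^256 ≡ 112^2 = 12544 ≡ 104 (mod 311)
35^512 ≡ 104^2 = 10816 ≡ 242 (mod 311)
35^1024 ≡ 242^2 = 58564 ≡ 96 (mod 311)
35^2048 ≡ 96^2 = 9216 ≡ 197 (mod 311)
35^2644 = 35^2048 × 35^512 × 35^64 × 35^16 × 35^4 ≡ 197 × 242 × 249 × 144 × 50 (mod 311).
Accumulate the product:
197 × 242 = 47674 ≡ 91
91 × 249 = 22659 ≡ 267
267 × 144 = 38448 ≡ 195
195 × 50 = 9750 ≡ 109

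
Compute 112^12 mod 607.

309

Compute successive squares:
12 in binary is 1100, i.e. 12 = 8 + 4.
112^1 ≡ 112 (mod 607)
112^2 ≡ 112^2 = 12544 ≡ 404 (mod 607)
112^4 ≡ 404^2 = 163216 ≡ 540 (mod 607)
112^8 ≡ 540^2 = 291600 ≡ 240 (mod 607)
112^12 = 112^8 · 112^4 ≡ 240 · 540 (mod 607).
240 · 540 = 129600 ≡ 309 (mod 607).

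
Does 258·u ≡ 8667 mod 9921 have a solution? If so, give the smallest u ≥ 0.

gcd(258, 9921) = 3, and 3 | 8667, so solutions exist.
Divide through by 3: 86·u mod 3307 = 2889.
86⁻¹ ≡ 423 (mod 3307).
u ≡ 423·2889 ≡ 1764 (mod 3307).
The smallest non-negative solution is u = 1764.

1764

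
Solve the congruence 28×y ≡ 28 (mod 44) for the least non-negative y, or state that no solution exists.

1

gcd(28, 44) = 4, and 4 | 28, so solutions exist.
Divide through by 4: 7×y mod 11 = 7.
7⁻¹ ≡ 8 (mod 11).
y ≡ 8×7 ≡ 1 (mod 11).
The smallest non-negative solution is y = 1.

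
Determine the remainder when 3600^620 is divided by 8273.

4770

Using repeated squaring:
620 in binary is 1001101100, i.e. 620 = 512 + 64 + 32 + 8 + 4.
3600^1 ≡ 3600 (mod 8273)
3600^2 ≡ 3600^2 = 12960000 ≡ 4482 (mod 8273)
3600^4 ≡ 4482^2 = 20088324 ≡ 1480 (mod 8273)
3600^8 ≡ 1480^2 = 2190400 ≡ 6328 (mod 8273)
3600^16 ≡ 6328^2 = 40043584 ≡ 2264 (mod 8273)
3600^32 ≡ 2264^2 = 5125696 ≡ 4709 (mod 8273)
3600^64 ≡ 4709^2 = 22174681 ≡ 3041 (mod 8273)
3600^128 ≡ 3041^2 = 9247681 ≡ 6740 (mod 8273)
3600^256 ≡ 6740^2 = 45427600 ≡ 557 (mod 8273)
3600^512 ≡ 557^2 = 310249 ≡ 4148 (mod 8273)
3600^620 = 3600^512 × 3600^64 × 3600^32 × 3600^8 × 3600^4 ≡ 4148 × 3041 × 4709 × 6328 × 1480 (mod 8273).
Accumulate the product:
4148 × 3041 = 12614068 ≡ 6016
6016 × 4709 = 28329344 ≡ 2592
2592 × 6328 = 16402176 ≡ 5090
5090 × 1480 = 7533200 ≡ 4770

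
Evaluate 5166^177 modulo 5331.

3816

Compute successive squares:
177 in binary is 10110001, i.e. 177 = 128 + 32 + 16 + 1.
5166^1 ≡ 5166 (mod 5331)
5166^2 ≡ 5166^2 = 26687556 ≡ 570 (mod 5331)
5166^4 ≡ 570^2 = 324900 ≡ 5040 (mod 5331)
5166^8 ≡ 5040^2 = 25401600 ≡ 4716 (mod 5331)
5166^16 ≡ 4716^2 = 22240656 ≡ 5055 (mod 5331)
5166^32 ≡ 5055^2 = 25553025 ≡ 1542 (mod 5331)
5166^64 ≡ 1542^2 = 2377764 ≡ 138 (mod 5331)
5166^128 ≡ 138^2 = 19044 ≡ 3051 (mod 5331)
5166^177 = 5166^128 * 5166^32 * 5166^16 * 5166^1 ≡ 3051 * 1542 * 5055 * 5166 (mod 5331).
Accumulate the product:
3051 * 1542 = 4704642 ≡ 2700
2700 * 5055 = 13648500 ≡ 1140
1140 * 5166 = 5889240 ≡ 3816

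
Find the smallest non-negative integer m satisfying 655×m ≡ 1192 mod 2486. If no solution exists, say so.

184

gcd(655, 2486) = 1, so a unique solution mod 2486 exists.
655⁻¹ ≡ 167 (mod 2486).
m ≡ 167×1192 ≡ 184 (mod 2486).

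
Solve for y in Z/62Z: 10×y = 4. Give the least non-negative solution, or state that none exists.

19

gcd(10, 62) = 2, and 2 | 4, so solutions exist.
Divide through by 2: 5×y ≡ 2 (mod 31).
5⁻¹ ≡ 25 (mod 31).
y ≡ 25×2 ≡ 19 (mod 31).
The smallest non-negative solution is y = 19.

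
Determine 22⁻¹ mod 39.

39 = 1·22 + 17
22 = 1·17 + 5
17 = 3·5 + 2
5 = 2·2 + 1
2 = 2·1 + 0
gcd(22, 39) = 1, so the inverse exists.
Bézout: 1 = −9·39 + 16·22.
So 22⁻¹ ≡ 16 (mod 39).

16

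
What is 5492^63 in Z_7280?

63 in binary is 111111, i.e. 63 = 32 + 16 + 8 + 4 + 2 + 1.
5492^1 ≡ 5492 (mod 7280)
5492^2 ≡ 5492^2 = 30162064 ≡ 1024 (mod 7280)
5492^4 ≡ 1024^2 = 1048576 ≡ 256 (mod 7280)
5492^8 ≡ 256^2 = 65536 ≡ 16 (mod 7280)
5492^16 ≡ 16^2 = 256 (mod 7280)
5492^32 ≡ 256^2 = 65536 ≡ 16 (mod 7280)
5492^63 = 5492^32 * 5492^16 * 5492^8 * 5492^4 * 5492^2 * 5492^1 ≡ 16 * 256 * 16 * 256 * 1024 * 5492 (mod 7280).
Accumulate the product:
16 * 256 = 4096
4096 * 16 = 65536 ≡ 16
16 * 256 = 4096
4096 * 1024 = 4194304 ≡ 1024
1024 * 5492 = 5623808 ≡ 3648

3648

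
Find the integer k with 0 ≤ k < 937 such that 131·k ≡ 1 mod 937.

Run the extended Euclidean algorithm:
937 = 7·131 + 20
131 = 6·20 + 11
20 = 1·11 + 9
11 = 1·9 + 2
9 = 4·2 + 1
2 = 2·1 + 0
gcd(131, 937) = 1, so the inverse exists.
Back-substitute for 1:
1 = 1·9 − 4·2
  = −4·11 + 5·9
  = 5·20 − 9·11
  = −9·131 + 59·20
  = 59·937 − 422·131
So 131⁻¹ ≡ −422 ≡ 515 (mod 937).

515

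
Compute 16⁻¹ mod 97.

Apply the Euclidean algorithm and back-substitute:
97 = 6×16 + 1
16 = 16×1 + 0
gcd(16, 97) = 1, so the inverse exists.
Back-substitute for 1:
1 = 1×97 − 6×16
So 16⁻¹ ≡ −6 ≡ 91 (mod 97).

91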